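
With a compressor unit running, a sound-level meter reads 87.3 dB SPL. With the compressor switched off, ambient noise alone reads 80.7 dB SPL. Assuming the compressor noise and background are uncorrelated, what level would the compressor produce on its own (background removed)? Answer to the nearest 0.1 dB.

86.2 dB SPL

Background correction is a power subtraction:
L_src = 10·log₁₀(10^(87.3/10) − 10^(80.7/10)) = 10·log₁₀(419500000) = 86.2 dB SPL.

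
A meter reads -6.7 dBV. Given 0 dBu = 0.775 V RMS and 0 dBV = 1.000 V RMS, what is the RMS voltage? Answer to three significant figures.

0.462 V

V = 1.000 V × 10^(-6.7/20).
= 1.000 × 0.4624 = 0.462 V.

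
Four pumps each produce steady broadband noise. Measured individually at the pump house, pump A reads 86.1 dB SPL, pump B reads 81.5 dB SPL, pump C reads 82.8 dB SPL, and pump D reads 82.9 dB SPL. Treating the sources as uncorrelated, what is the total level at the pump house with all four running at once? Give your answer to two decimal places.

89.70 dB SPL

Add the sources as powers (linear), then convert back to dB:
L_total = 10·log₁₀(10^(86.1/10) + 10^(81.5/10) + 10^(82.8/10) + 10^(82.9/10)) = 10·log₁₀(934200000) = 89.70 dB SPL.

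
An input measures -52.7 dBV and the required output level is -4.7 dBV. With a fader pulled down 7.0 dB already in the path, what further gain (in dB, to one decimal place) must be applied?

55.0 dB

The required make-up gain is the shortfall in the dB sum.
G = -4.7 − (-52.7) + 7.0 = 55.0 dB.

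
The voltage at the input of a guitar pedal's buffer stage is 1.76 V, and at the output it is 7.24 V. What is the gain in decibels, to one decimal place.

Voltage is an amplitude quantity, so gain = 20·log₁₀(V_out/V_in).
20·log₁₀(7.24/1.76) = 20·log₁₀(4.114) = 12.3 dB.

12.3 dB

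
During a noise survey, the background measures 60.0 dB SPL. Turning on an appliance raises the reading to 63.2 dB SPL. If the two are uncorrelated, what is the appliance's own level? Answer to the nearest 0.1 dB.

Subtract intensities: L_src = 10·log₁₀(10^(L_total/10) − 10^(L_bg/10)).
L_src = 10·log₁₀(10^(63.2/10) − 10^(60.0/10)) = 10·log₁₀(1089000) = 60.4 dB SPL.

60.4 dB SPL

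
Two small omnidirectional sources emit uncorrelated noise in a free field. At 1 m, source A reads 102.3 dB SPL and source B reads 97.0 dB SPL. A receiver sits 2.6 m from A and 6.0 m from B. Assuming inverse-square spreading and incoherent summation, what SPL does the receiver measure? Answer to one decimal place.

94.2 dB SPL

At the listener: L_A = 102.3 − 20·log₁₀(2.6) = 94.00 dB; L_B = 97.0 − 20·log₁₀(6.0) = 81.44 dB.
Combined: 10·log₁₀(10^(94.00/10)+10^(81.44/10)) = 94.2 dB SPL.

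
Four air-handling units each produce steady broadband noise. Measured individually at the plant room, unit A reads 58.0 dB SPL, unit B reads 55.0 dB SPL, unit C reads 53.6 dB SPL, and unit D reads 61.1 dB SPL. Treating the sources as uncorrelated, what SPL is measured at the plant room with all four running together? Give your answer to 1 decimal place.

63.9 dB SPL

Incoherent sources sum as intensities:
L_total = 10·log₁₀(10^(58.0/10) + 10^(55.0/10) + 10^(53.6/10) + 10^(61.1/10)) = 10·log₁₀(2465000) = 63.9 dB SPL.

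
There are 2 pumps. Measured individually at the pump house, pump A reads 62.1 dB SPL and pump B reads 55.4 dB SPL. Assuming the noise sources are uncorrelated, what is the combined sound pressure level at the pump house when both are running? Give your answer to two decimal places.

Incoherent sources sum as intensities:
L_total = 10·log₁₀(10^(62.1/10) + 10^(55.4/10)) = 10·log₁₀(1969000) = 62.94 dB SPL.

62.94 dB SPL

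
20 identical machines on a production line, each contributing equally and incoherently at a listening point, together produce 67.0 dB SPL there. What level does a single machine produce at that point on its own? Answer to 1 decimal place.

20 equal incoherent sources add 10·log₁₀(20) = 13.01 dB over one source.
L_one = 67.0 − 13.01 = 54.0 dB SPL.

54.0 dB SPL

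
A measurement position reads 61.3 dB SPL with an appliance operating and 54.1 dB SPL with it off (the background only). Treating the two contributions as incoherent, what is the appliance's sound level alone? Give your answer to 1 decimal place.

Background correction is a power subtraction:
L_src = 10·log₁₀(10^(61.3/10) − 10^(54.1/10)) = 10·log₁₀(1092000) = 60.4 dB SPL.

60.4 dB SPL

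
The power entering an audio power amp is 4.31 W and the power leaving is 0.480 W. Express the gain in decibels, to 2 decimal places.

-9.53 dB

Power ratio → dB uses the 10·log₁₀ form:
10·log₁₀(0.480/4.31) = 10·log₁₀(0.1114) = -9.53 dB.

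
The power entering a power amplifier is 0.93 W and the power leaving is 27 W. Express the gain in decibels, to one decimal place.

14.6 dB

Power is a power quantity, so gain = 10·log₁₀(P_out/P_in).
10·log₁₀(27/0.93) = 10·log₁₀(29.03) = 14.6 dB.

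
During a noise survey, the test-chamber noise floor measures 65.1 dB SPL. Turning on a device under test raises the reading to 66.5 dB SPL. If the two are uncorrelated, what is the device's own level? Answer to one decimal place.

Subtract intensities: L_src = 10·log₁₀(10^(L_total/10) − 10^(L_bg/10)).
L_src = 10·log₁₀(10^(66.5/10) − 10^(65.1/10)) = 10·log₁₀(1231000) = 60.9 dB SPL.

60.9 dB SPL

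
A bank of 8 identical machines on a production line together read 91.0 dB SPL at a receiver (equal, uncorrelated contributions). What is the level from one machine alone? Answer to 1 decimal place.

82.0 dB SPL

8 equal incoherent sources add 10·log₁₀(8) = 9.03 dB over one source.
L_one = 91.0 − 9.03 = 82.0 dB SPL.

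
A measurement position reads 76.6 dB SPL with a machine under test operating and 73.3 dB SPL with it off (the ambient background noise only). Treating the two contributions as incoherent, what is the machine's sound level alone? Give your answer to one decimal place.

73.9 dB SPL

Background correction is a power subtraction:
L_src = 10·log₁₀(10^(76.6/10) − 10^(73.3/10)) = 10·log₁₀(24330000) = 73.9 dB SPL.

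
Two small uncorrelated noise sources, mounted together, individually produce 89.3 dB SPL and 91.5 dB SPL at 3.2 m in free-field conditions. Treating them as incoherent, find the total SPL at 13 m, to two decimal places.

Combined at 3.2 m: 10·log₁₀(10^(89.3/10)+10^(91.5/10)) = 93.548 dB SPL.
Then apply −20·log₁₀(13/3.2) = -12.176 dB → 81.37 dB SPL.

81.37 dB SPL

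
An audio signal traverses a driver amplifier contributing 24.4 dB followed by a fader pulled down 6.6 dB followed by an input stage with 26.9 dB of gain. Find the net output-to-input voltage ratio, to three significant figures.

Net gain = 24.4 + (−6.6) + 26.9 = 44.7 dB.
Voltage ratio = 10^(44.7/20) = 172.

172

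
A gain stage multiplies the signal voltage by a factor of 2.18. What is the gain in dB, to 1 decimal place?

Voltage ratio → dB uses the 20·log₁₀ form:
20·log₁₀(2.18) = 6.8 dB.

6.8 dB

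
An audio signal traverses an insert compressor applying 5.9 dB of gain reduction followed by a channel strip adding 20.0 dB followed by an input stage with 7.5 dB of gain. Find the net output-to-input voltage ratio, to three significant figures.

12.0

Net gain = (−5.9) + 20.0 + 7.5 = 21.6 dB.
Voltage ratio = 10^(21.6/20) = 12.0.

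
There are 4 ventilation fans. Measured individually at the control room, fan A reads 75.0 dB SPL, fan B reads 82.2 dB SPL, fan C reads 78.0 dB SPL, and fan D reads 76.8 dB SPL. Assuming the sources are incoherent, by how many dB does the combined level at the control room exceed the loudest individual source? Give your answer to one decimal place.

Incoherent sources sum as intensities:
L_total = 10·log₁₀(10^(75.0/10) + 10^(82.2/10) + 10^(78.0/10) + 10^(76.8/10)) = 84.89 dB SPL.
Excess over the loudest (82.2 dB): 84.89 − 82.2 = 2.7 dB.

2.7 dB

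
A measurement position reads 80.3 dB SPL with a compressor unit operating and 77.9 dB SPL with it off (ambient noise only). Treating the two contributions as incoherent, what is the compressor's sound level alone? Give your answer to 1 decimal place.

76.6 dB SPL

Background correction is a power subtraction:
L_src = 10·log₁₀(10^(80.3/10) − 10^(77.9/10)) = 10·log₁₀(45490000) = 76.6 dB SPL.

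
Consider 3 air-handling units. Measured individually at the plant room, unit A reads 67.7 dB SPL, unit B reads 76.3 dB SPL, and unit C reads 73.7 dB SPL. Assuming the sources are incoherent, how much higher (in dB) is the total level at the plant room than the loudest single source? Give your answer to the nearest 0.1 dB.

Uncorrelated sources add in intensity (power), not in dB.
L_total = 10·log₁₀(10^(67.7/10) + 10^(76.3/10) + 10^(73.7/10)) = 78.57 dB SPL.
Excess over the loudest (76.3 dB): 78.57 − 76.3 = 2.3 dB.

2.3 dB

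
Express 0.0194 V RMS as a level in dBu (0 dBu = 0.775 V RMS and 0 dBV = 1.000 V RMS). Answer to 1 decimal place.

dBu = 20·log₁₀(V / 0.775 V).
20·log₁₀(0.0194/0.775) = -32.0 dBu.

-32.0 dBu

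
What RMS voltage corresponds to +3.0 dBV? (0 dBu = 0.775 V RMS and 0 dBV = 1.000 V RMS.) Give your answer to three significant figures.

V = 1.000 V × 10^(+3.0/20).
= 1.000 × 1.413 = 1.41 V.

1.41 V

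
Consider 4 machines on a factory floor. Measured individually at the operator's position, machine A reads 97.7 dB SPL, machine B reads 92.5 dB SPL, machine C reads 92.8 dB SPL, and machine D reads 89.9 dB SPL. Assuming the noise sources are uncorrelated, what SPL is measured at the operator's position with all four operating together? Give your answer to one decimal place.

100.2 dB SPL

Uncorrelated sources add in intensity (power), not in dB.
L_total = 10·log₁₀(10^(97.7/10) + 10^(92.5/10) + 10^(92.8/10) + 10^(89.9/10)) = 10·log₁₀(10549000000) = 100.2 dB SPL.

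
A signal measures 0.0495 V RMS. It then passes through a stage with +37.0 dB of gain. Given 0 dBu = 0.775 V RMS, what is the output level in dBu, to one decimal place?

+13.1 dBu

Input level: 20·log₁₀(0.0495/0.775) = -23.89 dBu.
Output: -23.89 + 37.0 = +13.1 dBu.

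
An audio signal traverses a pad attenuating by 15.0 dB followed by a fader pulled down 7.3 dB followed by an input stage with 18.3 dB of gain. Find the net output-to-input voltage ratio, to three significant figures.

0.631

Net gain = (−15.0) + (−7.3) + 18.3 = -4.0 dB.
Voltage ratio = 10^(-4.0/20) = 0.631.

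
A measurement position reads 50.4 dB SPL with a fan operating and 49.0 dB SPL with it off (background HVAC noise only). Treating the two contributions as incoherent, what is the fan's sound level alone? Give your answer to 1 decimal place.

44.8 dB SPL

Background correction is a power subtraction:
L_src = 10·log₁₀(10^(50.4/10) − 10^(49.0/10)) = 10·log₁₀(30210) = 44.8 dB SPL.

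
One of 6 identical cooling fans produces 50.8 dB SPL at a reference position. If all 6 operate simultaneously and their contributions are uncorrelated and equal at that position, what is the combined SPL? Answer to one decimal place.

58.6 dB SPL

6 equal incoherent sources raise the level by 10·log₁₀(6) = 7.78 dB.
L_total = 50.8 + 7.78 = 58.6 dB SPL.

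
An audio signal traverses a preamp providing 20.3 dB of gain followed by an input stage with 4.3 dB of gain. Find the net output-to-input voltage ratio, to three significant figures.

Net gain = 20.3 + 4.3 = 24.6 dB.
Voltage ratio = 10^(24.6/20) = 17.0.

17.0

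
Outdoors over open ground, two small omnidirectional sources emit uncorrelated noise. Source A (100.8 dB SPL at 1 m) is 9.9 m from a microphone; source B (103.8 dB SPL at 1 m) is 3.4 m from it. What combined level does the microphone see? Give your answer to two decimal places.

93.42 dB SPL

At the listener: L_A = 100.8 − 20·log₁₀(9.9) = 80.887 dB; L_B = 103.8 − 20·log₁₀(3.4) = 93.170 dB.
Combined: 10·log₁₀(10^(80.887/10)+10^(93.170/10)) = 93.42 dB SPL.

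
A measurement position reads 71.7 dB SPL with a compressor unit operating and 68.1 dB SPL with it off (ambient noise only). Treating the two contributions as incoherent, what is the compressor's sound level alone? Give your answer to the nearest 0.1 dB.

69.2 dB SPL

Remove the background by subtracting linear intensities:
L_src = 10·log₁₀(10^(71.7/10) − 10^(68.1/10)) = 10·log₁₀(8335000) = 69.2 dB SPL.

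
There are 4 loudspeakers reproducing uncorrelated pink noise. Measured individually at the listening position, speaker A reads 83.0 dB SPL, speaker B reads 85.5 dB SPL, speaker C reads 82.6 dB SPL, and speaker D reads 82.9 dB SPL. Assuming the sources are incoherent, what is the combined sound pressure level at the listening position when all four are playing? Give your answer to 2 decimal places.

Add the sources as powers (linear), then convert back to dB:
L_total = 10·log₁₀(10^(83.0/10) + 10^(85.5/10) + 10^(82.6/10) + 10^(82.9/10)) = 10·log₁₀(931300000) = 89.69 dB SPL.

89.69 dB SPL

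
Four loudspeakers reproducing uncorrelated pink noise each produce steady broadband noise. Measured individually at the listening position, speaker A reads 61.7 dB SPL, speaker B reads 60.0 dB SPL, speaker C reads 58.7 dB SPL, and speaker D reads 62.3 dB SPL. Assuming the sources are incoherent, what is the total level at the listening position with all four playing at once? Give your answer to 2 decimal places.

Add the sources as powers (linear), then convert back to dB:
L_total = 10·log₁₀(10^(61.7/10) + 10^(60.0/10) + 10^(58.7/10) + 10^(62.3/10)) = 10·log₁₀(4919000) = 66.92 dB SPL.

66.92 dB SPL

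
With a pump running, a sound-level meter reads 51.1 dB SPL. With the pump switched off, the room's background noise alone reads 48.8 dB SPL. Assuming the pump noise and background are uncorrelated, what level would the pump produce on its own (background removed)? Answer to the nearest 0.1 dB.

47.2 dB SPL

Remove the background by subtracting linear intensities:
L_src = 10·log₁₀(10^(51.1/10) − 10^(48.8/10)) = 10·log₁₀(52970) = 47.2 dB SPL.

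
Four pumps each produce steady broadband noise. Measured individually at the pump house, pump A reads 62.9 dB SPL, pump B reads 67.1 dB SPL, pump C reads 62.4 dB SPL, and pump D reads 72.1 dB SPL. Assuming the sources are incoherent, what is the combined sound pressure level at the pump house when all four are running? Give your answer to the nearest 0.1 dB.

Incoherent sources sum as intensities:
L_total = 10·log₁₀(10^(62.9/10) + 10^(67.1/10) + 10^(62.4/10) + 10^(72.1/10)) = 10·log₁₀(25030000) = 74.0 dB SPL.

74.0 dB SPL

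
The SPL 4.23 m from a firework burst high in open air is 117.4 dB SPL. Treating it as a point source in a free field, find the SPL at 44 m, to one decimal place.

For a point source in a free field, ΔL = −20·log₁₀(d₂/d₁).
ΔL = −20·log₁₀(44/4.23) = -20.34 dB, so L₂ = 117.4 + (-20.34) = 97.1 dB SPL.

97.1 dB SPL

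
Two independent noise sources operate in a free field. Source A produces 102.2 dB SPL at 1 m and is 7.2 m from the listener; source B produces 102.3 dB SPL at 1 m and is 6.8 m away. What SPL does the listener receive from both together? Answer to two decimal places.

At the listener: L_A = 102.2 − 20·log₁₀(7.2) = 85.053 dB; L_B = 102.3 − 20·log₁₀(6.8) = 85.650 dB.
Combined: 10·log₁₀(10^(85.053/10)+10^(85.650/10)) = 88.37 dB SPL.

88.37 dB SPL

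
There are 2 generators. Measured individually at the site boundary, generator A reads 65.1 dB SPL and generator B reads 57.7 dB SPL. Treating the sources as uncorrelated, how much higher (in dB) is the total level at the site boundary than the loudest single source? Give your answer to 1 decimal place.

Add the sources as powers (linear), then convert back to dB:
L_total = 10·log₁₀(10^(65.1/10) + 10^(57.7/10)) = 65.83 dB SPL.
Excess over the loudest (65.1 dB): 65.83 − 65.1 = 0.7 dB.

0.7 dB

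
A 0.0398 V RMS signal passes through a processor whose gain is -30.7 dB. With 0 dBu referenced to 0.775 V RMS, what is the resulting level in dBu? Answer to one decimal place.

-56.5 dBu

Input level: 20·log₁₀(0.0398/0.775) = -25.79 dBu.
Output: -25.79 − 30.7 = -56.5 dBu.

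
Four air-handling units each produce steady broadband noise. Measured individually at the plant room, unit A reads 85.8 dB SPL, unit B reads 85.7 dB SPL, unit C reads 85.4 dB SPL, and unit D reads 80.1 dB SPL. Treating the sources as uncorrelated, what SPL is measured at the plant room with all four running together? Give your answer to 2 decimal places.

Incoherent sources sum as intensities:
L_total = 10·log₁₀(10^(85.8/10) + 10^(85.7/10) + 10^(85.4/10) + 10^(80.1/10)) = 10·log₁₀(1201000000) = 90.79 dB SPL.

90.79 dB SPL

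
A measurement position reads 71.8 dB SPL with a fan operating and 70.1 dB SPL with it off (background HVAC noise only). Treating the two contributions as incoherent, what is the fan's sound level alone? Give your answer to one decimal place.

Remove the background by subtracting linear intensities:
L_src = 10·log₁₀(10^(71.8/10) − 10^(70.1/10)) = 10·log₁₀(4903000) = 66.9 dB SPL.

66.9 dB SPL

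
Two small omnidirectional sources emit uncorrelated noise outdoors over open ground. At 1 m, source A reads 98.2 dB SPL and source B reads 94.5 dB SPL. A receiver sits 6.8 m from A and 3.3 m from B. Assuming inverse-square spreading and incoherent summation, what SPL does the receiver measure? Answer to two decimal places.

86.04 dB SPL

At the listener: L_A = 98.2 − 20·log₁₀(6.8) = 81.550 dB; L_B = 94.5 − 20·log₁₀(3.3) = 84.130 dB.
Combined: 10·log₁₀(10^(81.550/10)+10^(84.130/10)) = 86.04 dB SPL.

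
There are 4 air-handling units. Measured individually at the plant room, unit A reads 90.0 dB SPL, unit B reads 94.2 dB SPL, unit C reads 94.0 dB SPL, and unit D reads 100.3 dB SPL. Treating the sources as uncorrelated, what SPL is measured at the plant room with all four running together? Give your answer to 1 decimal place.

Uncorrelated sources add in intensity (power), not in dB.
L_total = 10·log₁₀(10^(90.0/10) + 10^(94.2/10) + 10^(94.0/10) + 10^(100.3/10)) = 10·log₁₀(16857000000) = 102.3 dB SPL.

102.3 dB SPL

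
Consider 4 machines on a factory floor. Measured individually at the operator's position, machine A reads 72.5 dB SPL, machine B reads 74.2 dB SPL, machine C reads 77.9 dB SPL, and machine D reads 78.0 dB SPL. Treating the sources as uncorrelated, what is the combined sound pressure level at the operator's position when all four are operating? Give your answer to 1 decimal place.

82.3 dB SPL

Add the sources as powers (linear), then convert back to dB:
L_total = 10·log₁₀(10^(72.5/10) + 10^(74.2/10) + 10^(77.9/10) + 10^(78.0/10)) = 10·log₁₀(168800000) = 82.3 dB SPL.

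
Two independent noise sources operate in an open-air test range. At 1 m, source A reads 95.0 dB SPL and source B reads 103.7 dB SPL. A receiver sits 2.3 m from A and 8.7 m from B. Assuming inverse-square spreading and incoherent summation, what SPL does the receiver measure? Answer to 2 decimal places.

At the listener: L_A = 95.0 − 20·log₁₀(2.3) = 87.765 dB; L_B = 103.7 − 20·log₁₀(8.7) = 84.910 dB.
Combined: 10·log₁₀(10^(87.765/10)+10^(84.910/10)) = 89.58 dB SPL.

89.58 dB SPL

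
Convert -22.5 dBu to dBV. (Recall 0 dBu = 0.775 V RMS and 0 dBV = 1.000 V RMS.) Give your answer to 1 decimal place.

The offset between the scales is 20·log₁₀(0.775/1.000) = −2.214 dB.
So dBV = -22.5 − 2.214 = -24.7 dBV.

-24.7 dBV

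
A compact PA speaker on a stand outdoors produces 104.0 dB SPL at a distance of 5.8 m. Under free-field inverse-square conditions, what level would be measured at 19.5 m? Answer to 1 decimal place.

93.5 dB SPL

Inverse-square spreading gives ΔL = −20·log₁₀(d₂/d₁).
ΔL = −20·log₁₀(19.5/5.8) = -10.53 dB, so L₂ = 104.0 + (-10.53) = 93.5 dB SPL.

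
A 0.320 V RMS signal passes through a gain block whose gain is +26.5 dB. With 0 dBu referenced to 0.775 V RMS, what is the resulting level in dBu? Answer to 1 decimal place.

+18.8 dBu

Input level: 20·log₁₀(0.320/0.775) = -7.68 dBu.
Output: -7.68 + 26.5 = +18.8 dBu.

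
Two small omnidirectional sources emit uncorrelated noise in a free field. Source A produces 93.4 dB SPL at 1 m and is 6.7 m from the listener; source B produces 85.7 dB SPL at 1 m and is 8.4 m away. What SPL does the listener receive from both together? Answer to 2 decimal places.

77.32 dB SPL

At the listener: L_A = 93.4 − 20·log₁₀(6.7) = 76.879 dB; L_B = 85.7 − 20·log₁₀(8.4) = 67.214 dB.
Combined: 10·log₁₀(10^(76.879/10)+10^(67.214/10)) = 77.32 dB SPL.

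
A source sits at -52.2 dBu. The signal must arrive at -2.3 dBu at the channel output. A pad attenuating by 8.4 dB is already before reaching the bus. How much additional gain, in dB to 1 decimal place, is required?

58.3 dB

The required make-up gain is the shortfall in the dB sum.
G = -2.3 − (-52.2) + 8.4 = 58.3 dB.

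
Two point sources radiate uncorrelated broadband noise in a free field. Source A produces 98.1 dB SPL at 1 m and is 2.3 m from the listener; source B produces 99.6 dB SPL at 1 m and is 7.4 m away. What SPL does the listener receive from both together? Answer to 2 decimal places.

At the listener: L_A = 98.1 − 20·log₁₀(2.3) = 90.865 dB; L_B = 99.6 − 20·log₁₀(7.4) = 82.215 dB.
Combined: 10·log₁₀(10^(90.865/10)+10^(82.215/10)) = 91.42 dB SPL.

91.42 dB SPL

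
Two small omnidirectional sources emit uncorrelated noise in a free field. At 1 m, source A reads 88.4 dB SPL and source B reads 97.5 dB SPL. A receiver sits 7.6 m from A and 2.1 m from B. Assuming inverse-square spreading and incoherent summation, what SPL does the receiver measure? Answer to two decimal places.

At the listener: L_A = 88.4 − 20·log₁₀(7.6) = 70.784 dB; L_B = 97.5 − 20·log₁₀(2.1) = 91.056 dB.
Combined: 10·log₁₀(10^(70.784/10)+10^(91.056/10)) = 91.10 dB SPL.

91.10 dB SPL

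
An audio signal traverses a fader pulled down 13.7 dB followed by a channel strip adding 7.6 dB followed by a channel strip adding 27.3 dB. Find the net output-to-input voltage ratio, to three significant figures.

11.5

Net gain = (−13.7) + 7.6 + 27.3 = 21.2 dB.
Voltage ratio = 10^(21.2/20) = 11.5.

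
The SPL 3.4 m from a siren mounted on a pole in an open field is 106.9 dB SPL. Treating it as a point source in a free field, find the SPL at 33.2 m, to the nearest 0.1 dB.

For a point source in a free field, ΔL = −20·log₁₀(d₂/d₁).
ΔL = −20·log₁₀(33.2/3.4) = -19.79 dB, so L₂ = 106.9 + (-19.79) = 87.1 dB SPL.

87.1 dB SPL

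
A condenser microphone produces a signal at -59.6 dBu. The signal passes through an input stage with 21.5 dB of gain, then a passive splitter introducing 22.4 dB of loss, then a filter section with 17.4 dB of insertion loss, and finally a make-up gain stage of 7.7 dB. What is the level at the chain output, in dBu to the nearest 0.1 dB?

-70.2 dBu

Cascaded gains and losses add directly in dB.
-59.6 + 21.5 − 22.4 − 17.4 + 7.7 = -70.2 dBu.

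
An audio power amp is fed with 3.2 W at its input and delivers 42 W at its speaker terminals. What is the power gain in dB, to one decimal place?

Power ratio → dB uses the 10·log₁₀ form:
10·log₁₀(42/3.2) = 10·log₁₀(13.12) = 11.2 dB.

11.2 dB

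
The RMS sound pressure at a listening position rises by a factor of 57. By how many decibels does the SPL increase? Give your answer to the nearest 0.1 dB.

Sound pressure is an amplitude quantity: ΔL = 20·log₁₀(p₂/p₁).
20·log₁₀(57) = 35.1 dB.

35.1 dB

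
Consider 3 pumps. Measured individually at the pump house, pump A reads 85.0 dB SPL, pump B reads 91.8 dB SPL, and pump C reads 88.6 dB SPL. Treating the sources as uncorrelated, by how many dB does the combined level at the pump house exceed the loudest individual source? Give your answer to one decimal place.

2.3 dB

Uncorrelated sources add in intensity (power), not in dB.
L_total = 10·log₁₀(10^(85.0/10) + 10^(91.8/10) + 10^(88.6/10)) = 94.07 dB SPL.
Excess over the loudest (91.8 dB): 94.07 − 91.8 = 2.3 dB.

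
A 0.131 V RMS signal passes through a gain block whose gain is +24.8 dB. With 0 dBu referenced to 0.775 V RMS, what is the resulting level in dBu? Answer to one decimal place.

+9.4 dBu

Input level: 20·log₁₀(0.131/0.775) = -15.44 dBu.
Output: -15.44 + 24.8 = +9.4 dBu.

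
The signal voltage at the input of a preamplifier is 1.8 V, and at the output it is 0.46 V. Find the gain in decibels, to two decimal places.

Voltage is an amplitude quantity, so gain = 20·log₁₀(V_out/V_in).
20·log₁₀(0.46/1.8) = 20·log₁₀(0.2556) = -11.85 dB.

-11.85 dB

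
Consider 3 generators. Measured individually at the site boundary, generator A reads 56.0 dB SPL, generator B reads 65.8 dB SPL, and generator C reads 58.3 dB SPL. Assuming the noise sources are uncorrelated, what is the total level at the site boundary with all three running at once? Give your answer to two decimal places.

Uncorrelated sources add in intensity (power), not in dB.
L_total = 10·log₁₀(10^(56.0/10) + 10^(65.8/10) + 10^(58.3/10)) = 10·log₁₀(4876000) = 66.88 dB SPL.

66.88 dB SPL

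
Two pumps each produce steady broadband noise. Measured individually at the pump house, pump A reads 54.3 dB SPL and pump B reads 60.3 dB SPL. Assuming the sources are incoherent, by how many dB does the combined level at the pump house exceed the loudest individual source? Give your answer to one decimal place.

1.0 dB

Incoherent sources sum as intensities:
L_total = 10·log₁₀(10^(54.3/10) + 10^(60.3/10)) = 61.27 dB SPL.
Excess over the loudest (60.3 dB): 61.27 − 60.3 = 1.0 dB.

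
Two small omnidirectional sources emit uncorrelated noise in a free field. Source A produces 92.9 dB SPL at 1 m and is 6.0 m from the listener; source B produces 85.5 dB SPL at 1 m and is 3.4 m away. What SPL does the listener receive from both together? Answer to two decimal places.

79.29 dB SPL

At the listener: L_A = 92.9 − 20·log₁₀(6.0) = 77.337 dB; L_B = 85.5 − 20·log₁₀(3.4) = 74.870 dB.
Combined: 10·log₁₀(10^(77.337/10)+10^(74.870/10)) = 79.29 dB SPL.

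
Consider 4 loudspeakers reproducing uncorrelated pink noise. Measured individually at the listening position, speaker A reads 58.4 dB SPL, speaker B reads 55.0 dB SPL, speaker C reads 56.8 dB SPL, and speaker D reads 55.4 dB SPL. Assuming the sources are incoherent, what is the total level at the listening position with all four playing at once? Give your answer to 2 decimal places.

62.63 dB SPL

Incoherent sources sum as intensities:
L_total = 10·log₁₀(10^(58.4/10) + 10^(55.0/10) + 10^(56.8/10) + 10^(55.4/10)) = 10·log₁₀(1833000) = 62.63 dB SPL.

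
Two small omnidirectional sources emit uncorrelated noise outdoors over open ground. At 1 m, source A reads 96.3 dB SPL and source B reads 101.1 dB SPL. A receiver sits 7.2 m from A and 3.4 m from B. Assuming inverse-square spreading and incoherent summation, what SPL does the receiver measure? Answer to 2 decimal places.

At the listener: L_A = 96.3 − 20·log₁₀(7.2) = 79.153 dB; L_B = 101.1 − 20·log₁₀(3.4) = 90.470 dB.
Combined: 10·log₁₀(10^(79.153/10)+10^(90.470/10)) = 90.78 dB SPL.

90.78 dB SPL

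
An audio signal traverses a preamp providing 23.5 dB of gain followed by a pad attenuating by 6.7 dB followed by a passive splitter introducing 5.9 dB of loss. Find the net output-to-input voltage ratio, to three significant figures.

3.51

Net gain = 23.5 + (−6.7) + (−5.9) = 10.9 dB.
Voltage ratio = 10^(10.9/20) = 3.51.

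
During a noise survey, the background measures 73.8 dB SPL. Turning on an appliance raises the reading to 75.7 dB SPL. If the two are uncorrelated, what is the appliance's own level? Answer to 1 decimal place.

Background correction is a power subtraction:
L_src = 10·log₁₀(10^(75.7/10) − 10^(73.8/10)) = 10·log₁₀(13170000) = 71.2 dB SPL.

71.2 dB SPL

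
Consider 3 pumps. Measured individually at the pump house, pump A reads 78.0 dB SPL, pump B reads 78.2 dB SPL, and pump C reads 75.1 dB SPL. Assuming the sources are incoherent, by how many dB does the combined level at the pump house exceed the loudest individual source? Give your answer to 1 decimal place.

3.9 dB

Uncorrelated sources add in intensity (power), not in dB.
L_total = 10·log₁₀(10^(78.0/10) + 10^(78.2/10) + 10^(75.1/10)) = 82.08 dB SPL.
Excess over the loudest (78.2 dB): 82.08 − 78.2 = 3.9 dB.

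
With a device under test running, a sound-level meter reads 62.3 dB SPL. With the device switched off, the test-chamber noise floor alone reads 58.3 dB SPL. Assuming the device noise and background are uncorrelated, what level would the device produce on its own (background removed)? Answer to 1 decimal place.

Remove the background by subtracting linear intensities:
L_src = 10·log₁₀(10^(62.3/10) − 10^(58.3/10)) = 10·log₁₀(1022000) = 60.1 dB SPL.

60.1 dB SPL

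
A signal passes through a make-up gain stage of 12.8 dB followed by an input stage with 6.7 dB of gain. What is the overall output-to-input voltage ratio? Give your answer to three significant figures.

9.44

Net gain = 12.8 + 6.7 = 19.5 dB.
Voltage ratio = 10^(19.5/20) = 9.44.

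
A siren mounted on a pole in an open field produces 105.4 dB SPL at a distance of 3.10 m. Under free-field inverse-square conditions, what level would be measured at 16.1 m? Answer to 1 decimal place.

For a point source in a free field, ΔL = −20·log₁₀(d₂/d₁).
ΔL = −20·log₁₀(16.1/3.10) = -14.31 dB, so L₂ = 105.4 + (-14.31) = 91.1 dB SPL.

91.1 dB SPL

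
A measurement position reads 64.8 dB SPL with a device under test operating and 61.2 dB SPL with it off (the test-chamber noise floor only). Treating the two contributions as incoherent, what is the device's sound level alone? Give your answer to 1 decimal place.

62.3 dB SPL

Remove the background by subtracting linear intensities:
L_src = 10·log₁₀(10^(64.8/10) − 10^(61.2/10)) = 10·log₁₀(1702000) = 62.3 dB SPL.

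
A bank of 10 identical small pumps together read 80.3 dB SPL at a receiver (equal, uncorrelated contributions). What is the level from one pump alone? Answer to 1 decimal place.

70.3 dB SPL

10 equal incoherent sources add 10·log₁₀(10) = 10.00 dB over one source.
L_one = 80.3 − 10.00 = 70.3 dB SPL.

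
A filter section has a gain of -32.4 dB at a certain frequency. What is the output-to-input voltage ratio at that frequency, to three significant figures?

0.0240

Voltage ratio = 10^(dB/20).
10^(-32.4/20) = 10^(-1.620) = 0.0240.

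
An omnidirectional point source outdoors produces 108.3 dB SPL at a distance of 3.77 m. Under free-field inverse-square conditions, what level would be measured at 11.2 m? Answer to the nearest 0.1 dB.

98.8 dB SPL

For a point source in a free field, ΔL = −20·log₁₀(d₂/d₁).
ΔL = −20·log₁₀(11.2/3.77) = -9.46 dB, so L₂ = 108.3 + (-9.46) = 98.8 dB SPL.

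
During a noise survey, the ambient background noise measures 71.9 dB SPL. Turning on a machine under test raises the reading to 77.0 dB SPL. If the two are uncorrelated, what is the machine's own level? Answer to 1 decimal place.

Subtract intensities: L_src = 10·log₁₀(10^(L_total/10) − 10^(L_bg/10)).
L_src = 10·log₁₀(10^(77.0/10) − 10^(71.9/10)) = 10·log₁₀(34630000) = 75.4 dB SPL.

75.4 dB SPL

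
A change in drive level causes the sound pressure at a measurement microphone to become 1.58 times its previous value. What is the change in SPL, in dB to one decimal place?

4.0 dB

Sound pressure is an amplitude quantity: ΔL = 20·log₁₀(p₂/p₁).
20·log₁₀(1.58) = 4.0 dB.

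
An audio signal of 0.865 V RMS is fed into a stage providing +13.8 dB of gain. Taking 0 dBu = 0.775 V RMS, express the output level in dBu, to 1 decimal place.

Input level: 20·log₁₀(0.865/0.775) = 0.95 dBu.
Output: 0.95 + 13.8 = +14.8 dBu.

+14.8 dBu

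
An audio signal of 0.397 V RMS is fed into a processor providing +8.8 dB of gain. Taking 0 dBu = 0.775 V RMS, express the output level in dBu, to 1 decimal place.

+3.0 dBu

Input level: 20·log₁₀(0.397/0.775) = -5.81 dBu.
Output: -5.81 + 8.8 = +3.0 dBu.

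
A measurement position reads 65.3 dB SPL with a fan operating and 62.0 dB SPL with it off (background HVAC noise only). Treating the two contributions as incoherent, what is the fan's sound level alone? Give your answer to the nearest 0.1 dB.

62.6 dB SPL

Background correction is a power subtraction:
L_src = 10·log₁₀(10^(65.3/10) − 10^(62.0/10)) = 10·log₁₀(1804000) = 62.6 dB SPL.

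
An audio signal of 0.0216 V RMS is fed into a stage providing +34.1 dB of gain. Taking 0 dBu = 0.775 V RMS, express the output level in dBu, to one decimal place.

+3.0 dBu

Input level: 20·log₁₀(0.0216/0.775) = -31.10 dBu.
Output: -31.10 + 34.1 = +3.0 dBu.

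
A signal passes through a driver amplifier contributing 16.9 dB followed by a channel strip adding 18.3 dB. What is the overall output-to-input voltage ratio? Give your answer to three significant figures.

Net gain = 16.9 + 18.3 = 35.2 dB.
Voltage ratio = 10^(35.2/20) = 57.5.

57.5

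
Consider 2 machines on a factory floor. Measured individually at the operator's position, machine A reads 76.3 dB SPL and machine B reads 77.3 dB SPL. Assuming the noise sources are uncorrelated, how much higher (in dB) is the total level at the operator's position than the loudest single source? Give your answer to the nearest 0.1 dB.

2.5 dB

Incoherent sources sum as intensities:
L_total = 10·log₁₀(10^(76.3/10) + 10^(77.3/10)) = 79.84 dB SPL.
Excess over the loudest (77.3 dB): 79.84 − 77.3 = 2.5 dB.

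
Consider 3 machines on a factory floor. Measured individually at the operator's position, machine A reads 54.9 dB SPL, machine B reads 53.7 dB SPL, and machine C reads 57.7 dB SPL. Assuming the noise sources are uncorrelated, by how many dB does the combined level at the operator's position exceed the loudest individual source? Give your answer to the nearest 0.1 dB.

Incoherent sources sum as intensities:
L_total = 10·log₁₀(10^(54.9/10) + 10^(53.7/10) + 10^(57.7/10)) = 60.54 dB SPL.
Excess over the loudest (57.7 dB): 60.54 − 57.7 = 2.8 dB.

2.8 dB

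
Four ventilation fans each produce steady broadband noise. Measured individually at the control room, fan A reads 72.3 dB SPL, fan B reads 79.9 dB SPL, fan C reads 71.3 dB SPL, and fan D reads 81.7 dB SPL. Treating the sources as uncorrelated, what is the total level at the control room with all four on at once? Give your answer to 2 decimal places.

Uncorrelated sources add in intensity (power), not in dB.
L_total = 10·log₁₀(10^(72.3/10) + 10^(79.9/10) + 10^(71.3/10) + 10^(81.7/10)) = 10·log₁₀(276100000) = 84.41 dB SPL.

84.41 dB SPL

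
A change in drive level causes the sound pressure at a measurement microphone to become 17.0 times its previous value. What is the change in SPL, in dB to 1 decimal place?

24.6 dB

SPL change from a pressure ratio uses the 20·log₁₀ form:
20·log₁₀(17.0) = 24.6 dB.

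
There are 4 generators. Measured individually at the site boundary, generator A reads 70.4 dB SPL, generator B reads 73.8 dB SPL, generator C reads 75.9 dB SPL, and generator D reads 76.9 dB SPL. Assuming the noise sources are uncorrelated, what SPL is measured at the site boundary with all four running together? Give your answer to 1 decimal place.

Add the sources as powers (linear), then convert back to dB:
L_total = 10·log₁₀(10^(70.4/10) + 10^(73.8/10) + 10^(75.9/10) + 10^(76.9/10)) = 10·log₁₀(122800000) = 80.9 dB SPL.

80.9 dB SPL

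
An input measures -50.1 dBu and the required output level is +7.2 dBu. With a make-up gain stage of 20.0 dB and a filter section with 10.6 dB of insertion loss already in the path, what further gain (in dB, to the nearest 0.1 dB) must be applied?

47.9 dB

The required make-up gain is the shortfall in the dB sum.
G = +7.2 − (-50.1) − 20.0 + 10.6 = 47.9 dB.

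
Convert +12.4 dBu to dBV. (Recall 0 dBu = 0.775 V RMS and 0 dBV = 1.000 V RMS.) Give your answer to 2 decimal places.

+10.19 dBV

The offset between the scales is 20·log₁₀(0.775/1.000) = −2.214 dB.
So dBV = +12.4 − 2.214 = +10.19 dBV.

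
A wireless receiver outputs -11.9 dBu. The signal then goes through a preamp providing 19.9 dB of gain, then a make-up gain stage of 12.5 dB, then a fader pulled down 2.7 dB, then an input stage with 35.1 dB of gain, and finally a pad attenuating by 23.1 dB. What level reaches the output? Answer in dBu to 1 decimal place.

Gain stages sum in dB:
-11.9 + 19.9 + 12.5 − 2.7 + 35.1 − 23.1 = +29.8 dBu.

+29.8 dBu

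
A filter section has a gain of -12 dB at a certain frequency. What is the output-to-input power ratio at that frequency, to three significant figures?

0.0631

Power ratio = 10^(dB/10).
10^(-12/10) = 10^(-1.200) = 0.0631.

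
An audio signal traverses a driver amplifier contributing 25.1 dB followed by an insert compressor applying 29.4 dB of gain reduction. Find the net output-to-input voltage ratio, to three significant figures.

0.610

Net gain = 25.1 + (−29.4) = -4.3 dB.
Voltage ratio = 10^(-4.3/20) = 0.610.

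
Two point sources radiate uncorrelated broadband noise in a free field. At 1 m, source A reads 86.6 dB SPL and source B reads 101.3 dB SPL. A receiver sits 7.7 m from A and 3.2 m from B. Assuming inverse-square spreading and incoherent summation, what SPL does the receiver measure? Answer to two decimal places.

At the listener: L_A = 86.6 − 20·log₁₀(7.7) = 68.870 dB; L_B = 101.3 − 20·log₁₀(3.2) = 91.197 dB.
Combined: 10·log₁₀(10^(68.870/10)+10^(91.197/10)) = 91.22 dB SPL.

91.22 dB SPL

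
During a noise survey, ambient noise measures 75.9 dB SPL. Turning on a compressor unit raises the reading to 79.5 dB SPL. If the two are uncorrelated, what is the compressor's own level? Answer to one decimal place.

Subtract intensities: L_src = 10·log₁₀(10^(L_total/10) − 10^(L_bg/10)).
L_src = 10·log₁₀(10^(79.5/10) − 10^(75.9/10)) = 10·log₁₀(50220000) = 77.0 dB SPL.

77.0 dB SPL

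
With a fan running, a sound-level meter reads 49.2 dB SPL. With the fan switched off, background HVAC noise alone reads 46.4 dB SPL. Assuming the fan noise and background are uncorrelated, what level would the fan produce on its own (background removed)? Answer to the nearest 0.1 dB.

Subtract intensities: L_src = 10·log₁₀(10^(L_total/10) − 10^(L_bg/10)).
L_src = 10·log₁₀(10^(49.2/10) − 10^(46.4/10)) = 10·log₁₀(39520) = 46.0 dB SPL.

46.0 dB SPL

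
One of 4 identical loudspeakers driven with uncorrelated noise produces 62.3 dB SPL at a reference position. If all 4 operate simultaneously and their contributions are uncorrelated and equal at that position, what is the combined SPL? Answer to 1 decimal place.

4 equal incoherent sources raise the level by 10·log₁₀(4) = 6.02 dB.
L_total = 62.3 + 6.02 = 68.3 dB SPL.

68.3 dB SPL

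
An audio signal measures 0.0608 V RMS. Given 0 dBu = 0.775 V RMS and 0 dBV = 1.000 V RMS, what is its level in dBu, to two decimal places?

dBu = 20·log₁₀(V / 0.775 V).
20·log₁₀(0.0608/0.775) = -22.11 dBu.

-22.11 dBu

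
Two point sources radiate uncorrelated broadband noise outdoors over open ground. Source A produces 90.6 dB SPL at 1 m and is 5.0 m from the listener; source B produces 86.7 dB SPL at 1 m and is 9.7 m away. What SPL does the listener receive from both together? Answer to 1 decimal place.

At the listener: L_A = 90.6 − 20·log₁₀(5.0) = 76.62 dB; L_B = 86.7 − 20·log₁₀(9.7) = 66.96 dB.
Combined: 10·log₁₀(10^(76.62/10)+10^(66.96/10)) = 77.1 dB SPL.

77.1 dB SPL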